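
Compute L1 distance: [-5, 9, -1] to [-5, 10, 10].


d = |-5+ 5| + |9-10| + |-1-10|
  = 0 + 1 + 11
  = 12

12


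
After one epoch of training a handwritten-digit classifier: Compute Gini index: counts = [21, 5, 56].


Probabilities: [21/82, 5/82, 56/82] ≈ [0.2561, 0.061, 0.6829]
Σpᵢ² = (441 + 25 + 3136)/82² = 3602/6724
Gini = 1 - Σpᵢ² = 1 - 3602/6724 = 0.4643

0.4643


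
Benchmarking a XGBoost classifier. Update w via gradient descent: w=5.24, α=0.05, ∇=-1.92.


w_new = w - α·∇
= 5.24 - 0.05·-1.92
= 5.24 + 0.096
= 5.336

5.336


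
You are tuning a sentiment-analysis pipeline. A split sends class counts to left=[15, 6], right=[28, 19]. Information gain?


Parent = [43, 25], H_parent = 0.9488
H_left = 0.8631 (n=21), H_right = 0.9734 (n=47)
H_children = (21/68)·0.8631 + (47/68)·0.9734 = 0.9393
IG = 0.9488 - 0.9393 = 0.0095

0.0095


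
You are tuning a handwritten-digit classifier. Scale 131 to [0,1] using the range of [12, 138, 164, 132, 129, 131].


min=12, max=164
(131-12)/(164-12) = 119/152 = 0.7829

0.7829


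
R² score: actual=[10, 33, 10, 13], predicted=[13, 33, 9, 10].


ȳ = 16.5
SS_res = Σ(y-ŷ)² = 19
SS_tot = Σ(y-ȳ)² = 369
R² = 1 - SS_res/SS_tot = 1 - 0.0515 = 0.9485

0.9485


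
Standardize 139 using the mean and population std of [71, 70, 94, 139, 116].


μ = 98, σ = 26.5857
z = (139 - 98)/26.5857 = 1.5422

1.5422


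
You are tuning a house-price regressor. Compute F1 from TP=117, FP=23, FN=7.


Precision = 117/140 = 0.8357
Recall = 117/124 = 0.9435
F1 = 2·P·R/(P+R) = 2·TP/(2·TP+FP+FN) = 234/(234+23+7) = 234/264 = 0.8864

0.8864


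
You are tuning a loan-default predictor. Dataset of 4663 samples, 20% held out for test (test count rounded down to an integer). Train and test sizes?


Test = ⌊4663·20/100⌋ = 932
Train = 4663 - 932 = 3731

Train: 3731, Test: 932


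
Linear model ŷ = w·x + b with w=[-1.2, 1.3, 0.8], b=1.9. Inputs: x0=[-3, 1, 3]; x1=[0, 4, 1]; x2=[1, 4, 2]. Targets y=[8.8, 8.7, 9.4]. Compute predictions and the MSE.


ŷ0 = (-1.2)·(-3) + (1.3)·(1) + (0.8)·(3) + 1.9 = 9.2
ŷ1 = (-1.2)·(0) + (1.3)·(4) + (0.8)·(1) + 1.9 = 7.9
ŷ2 = (-1.2)·(1) + (1.3)·(4) + (0.8)·(2) + 1.9 = 7.5
errors² = [0.16, 0.64, 3.61]
MSE = 4.4100/3 = 1.47

1.47


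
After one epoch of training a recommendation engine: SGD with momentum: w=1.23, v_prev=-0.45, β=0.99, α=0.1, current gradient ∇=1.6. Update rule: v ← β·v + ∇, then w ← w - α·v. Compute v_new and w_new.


v_new = 0.99·-0.45 + 1.6 = -0.4455 + 1.6 = 1.1545
w_new = 1.23 - 0.1·1.1545 = 1.23 - 0.11545 = 1.11455

v_new=1.1545, w_new=1.11455


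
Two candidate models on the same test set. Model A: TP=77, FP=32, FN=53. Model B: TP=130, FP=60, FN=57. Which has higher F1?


Model A: P=77/109=0.7064, R=77/130=0.5923, F1=2PR/(P+R)=2TP/(2TP+FP+FN)=154/239=0.6444
Model B: P=130/190=0.6842, R=130/187=0.6952, F1=2PR/(P+R)=2TP/(2TP+FP+FN)=260/377=0.6897
0.6444 < 0.6897 → Model B

Model B


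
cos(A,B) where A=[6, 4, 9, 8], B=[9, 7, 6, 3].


A·B = 6·9 + 4·7 + 9·6 + 8·3 = 160
‖A‖ = √197 = 14.0357, ‖B‖ = √175 = 13.2288
cos = 160/(√197·√175) = 160/√34475 = 0.8617

0.8617


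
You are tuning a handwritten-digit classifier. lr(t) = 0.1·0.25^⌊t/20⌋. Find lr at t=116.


n_drops = ⌊116/20⌋ = 5
lr = 0.1·0.25^5 = 0.1·0.0009765625 = 0.00009765625

0.00009765625


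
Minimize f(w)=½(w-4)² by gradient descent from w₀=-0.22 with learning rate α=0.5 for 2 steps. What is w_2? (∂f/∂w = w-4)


step 1: grad = -0.22-4 = -4.22; w = -0.22 - 0.5·(-4.22) = 1.89
step 2: grad = 1.89-4 = -2.11; w = 1.89 - 0.5·(-2.11) = 2.945

2.945


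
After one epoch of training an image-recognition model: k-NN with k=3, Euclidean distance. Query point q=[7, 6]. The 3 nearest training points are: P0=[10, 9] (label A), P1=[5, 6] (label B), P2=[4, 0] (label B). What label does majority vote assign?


d(q,P0) = 4.2426  (label A)
d(q,P1) = 2.0  (label B)
d(q,P2) = 6.7082  (label B)
Votes: A=1, B=2
Majority → B

B


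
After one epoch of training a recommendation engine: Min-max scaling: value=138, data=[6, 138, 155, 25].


min=6, max=155
(138-6)/(155-6) = 132/149 = 0.8859

0.8859


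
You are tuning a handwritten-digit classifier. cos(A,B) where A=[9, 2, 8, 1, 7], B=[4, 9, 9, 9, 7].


A·B = 9·4 + 2·9 + 8·9 + 1·9 + 7·7 = 184
‖A‖ = √199 = 14.1067, ‖B‖ = √308 = 17.5499
cos = 184/(√199·√308) = 184/√61292 = 0.7432

0.7432


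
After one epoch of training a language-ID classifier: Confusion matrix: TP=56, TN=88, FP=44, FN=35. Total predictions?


Total = TP + TN + FP + FN
= 56 + 88 + 44 + 35
= 223
(Predicted positive: 100, predicted negative: 123)

223


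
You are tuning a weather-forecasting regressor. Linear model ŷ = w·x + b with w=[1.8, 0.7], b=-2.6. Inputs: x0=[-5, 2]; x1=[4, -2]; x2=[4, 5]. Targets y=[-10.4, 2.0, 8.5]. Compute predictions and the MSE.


ŷ0 = (1.8)·(-5) + (0.7)·(2) - 2.6 = -10.2
ŷ1 = (1.8)·(4) + (0.7)·(-2) - 2.6 = 3.2
ŷ2 = (1.8)·(4) + (0.7)·(5) - 2.6 = 8.1
errors² = [0.04, 1.44, 0.16]
MSE = 1.6400/3 = 0.5467

0.5467


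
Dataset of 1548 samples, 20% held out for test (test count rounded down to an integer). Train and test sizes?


Test = ⌊1548·20/100⌋ = 309
Train = 1548 - 309 = 1239

Train: 1239, Test: 309


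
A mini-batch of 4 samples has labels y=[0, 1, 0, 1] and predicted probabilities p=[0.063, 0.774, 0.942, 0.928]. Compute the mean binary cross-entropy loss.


L[0] = -ln(1-0.063) = -ln(0.937) = 0.0651
L[1] = -ln(0.774) = 0.2562
L[2] = -ln(1-0.942) = -ln(0.058) = 2.8473
L[3] = -ln(0.928) = 0.0747
mean = (0.0651 + 0.2562 + 2.8473 + 0.0747)/4 = 0.8108

0.8108


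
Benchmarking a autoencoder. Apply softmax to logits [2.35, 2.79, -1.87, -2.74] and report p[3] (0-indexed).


Exponentials: e^2.35=10.4856, e^2.79=16.281, e^-1.87=0.1541, e^-2.74=0.0646
Sum = 26.9853
Softmax = [0.3886, 0.6033, 0.0057, 0.0024]
p[3] = 0.0646/26.9853 = 0.0024

0.0024


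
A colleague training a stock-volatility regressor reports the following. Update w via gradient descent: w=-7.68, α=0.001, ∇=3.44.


w_new = w - α·∇
= -7.68 - 0.001·3.44
= -7.68 - 0.00344
= -7.68344

-7.68344


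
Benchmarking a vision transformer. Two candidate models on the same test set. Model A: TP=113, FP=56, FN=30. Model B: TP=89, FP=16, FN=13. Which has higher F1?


Model A: P=113/169=0.6686, R=113/143=0.7902, F1=2PR/(P+R)=2TP/(2TP+FP+FN)=226/312=0.7244
Model B: P=89/105=0.8476, R=89/102=0.8725, F1=2PR/(P+R)=2TP/(2TP+FP+FN)=178/207=0.8599
0.7244 < 0.8599 → Model B

Model B


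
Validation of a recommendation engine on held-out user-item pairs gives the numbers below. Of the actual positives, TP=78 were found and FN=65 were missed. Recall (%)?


Recall = TP/(TP+FN)
= 78/(78+65)
= 78/143 = 54.55%

54.55%


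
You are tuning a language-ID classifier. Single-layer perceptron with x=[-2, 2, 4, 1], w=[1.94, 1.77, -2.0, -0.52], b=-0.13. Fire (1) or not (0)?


z = (-2)·(1.94) + (2)·(1.77) + (4)·(-2.0) + (1)·(-0.52) - 0.13
  = -8.99
step(z) = 0 (z<0)

0


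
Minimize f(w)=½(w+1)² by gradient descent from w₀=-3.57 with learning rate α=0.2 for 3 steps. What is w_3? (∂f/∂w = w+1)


step 1: grad = -3.57+1 = -2.57; w = -3.57 - 0.2·(-2.57) = -3.056
step 2: grad = -3.056+1 = -2.056; w = -3.056 - 0.2·(-2.056) = -2.6448
step 3: grad = -2.6448+1 = -1.6448; w = -2.6448 - 0.2·(-1.6448) = -2.31584

-2.31584


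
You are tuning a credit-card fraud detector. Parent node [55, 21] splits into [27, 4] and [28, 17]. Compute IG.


Parent = [55, 21], H_parent = 0.8504
H_left = 0.5548 (n=31), H_right = 0.9565 (n=45)
H_children = (31/76)·0.5548 + (45/76)·0.9565 = 0.7926
IG = 0.8504 - 0.7926 = 0.0578

0.0578


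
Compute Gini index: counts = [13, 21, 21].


Probabilities: [13/55, 21/55, 21/55] ≈ [0.2364, 0.3818, 0.3818]
Σpᵢ² = (169 + 441 + 441)/55² = 1051/3025
Gini = 1 - Σpᵢ² = 1 - 1051/3025 = 0.6526

0.6526


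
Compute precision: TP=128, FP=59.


Precision = TP/(TP+FP)
= 128/(128+59)
= 128/187 = 68.45%

68.45%


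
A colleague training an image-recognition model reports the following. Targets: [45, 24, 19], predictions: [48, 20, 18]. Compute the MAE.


Absolute errors: |45-48|=3, |24-20|=4, |19-18|=1
Sum = 8
MAE = 8/3 = 8/3

8/3


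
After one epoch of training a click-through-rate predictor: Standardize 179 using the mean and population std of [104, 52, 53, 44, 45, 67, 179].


μ = 77.7143, σ = 45.5811
z = (179 - 77.7143)/45.5811 = 2.2221

2.2221


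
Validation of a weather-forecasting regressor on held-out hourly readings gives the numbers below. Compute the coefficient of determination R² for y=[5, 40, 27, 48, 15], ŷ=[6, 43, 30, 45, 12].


ȳ = 27
SS_res = Σ(y-ŷ)² = 37
SS_tot = Σ(y-ȳ)² = 1238
R² = 1 - SS_res/SS_tot = 1 - 0.0299 = 0.9701

0.9701


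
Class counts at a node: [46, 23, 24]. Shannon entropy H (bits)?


Probabilities: [46/93, 23/93, 24/93] ≈ [0.4946, 0.2473, 0.2581]
H = -((46/93)·log₂(46/93) + (23/93)·log₂(23/93) + (24/93)·log₂(24/93))
  = 1.5051 bits

1.5051 bits


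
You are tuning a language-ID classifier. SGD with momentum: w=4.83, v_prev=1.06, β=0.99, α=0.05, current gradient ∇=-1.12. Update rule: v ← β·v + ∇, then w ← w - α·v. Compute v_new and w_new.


v_new = 0.99·1.06 - 1.12 = 1.0494 - 1.12 = -0.0706
w_new = 4.83 - 0.05·-0.0706 = 4.83 + 0.00353 = 4.83353

v_new=-0.0706, w_new=4.83353


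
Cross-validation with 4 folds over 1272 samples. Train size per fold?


Fold size = 1272/4 = 318
Training per fold = 1272 - 318 = 954

954


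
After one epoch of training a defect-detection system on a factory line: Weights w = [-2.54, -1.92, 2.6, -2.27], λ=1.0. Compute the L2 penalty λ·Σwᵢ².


‖w‖₂² = (-2.54)² + (-1.92)² + (2.6)² + (-2.27)²
     = 6.4516 + 3.6864 + 6.76 + 5.1529
     = 22.0509
λ·‖w‖₂² = 1.0·22.0509 = 22.0509

22.0509


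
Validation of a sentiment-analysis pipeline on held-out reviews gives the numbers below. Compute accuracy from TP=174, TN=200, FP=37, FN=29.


Accuracy = (TP+TN)/(TP+TN+FP+FN)
= (174+200)/(440)
= 374/440 = 85.0%

85.0%


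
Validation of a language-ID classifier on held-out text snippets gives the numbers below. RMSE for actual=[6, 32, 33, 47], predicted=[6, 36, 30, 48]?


MSE = 26/4 = 6.5
RMSE = √(26/4) = 2.5495

2.5495


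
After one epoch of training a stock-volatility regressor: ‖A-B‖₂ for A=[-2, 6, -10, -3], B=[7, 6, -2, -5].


d = √((-2-7)² + (6-6)² + (-10+ 2)² + (-3+ 5)²)
  = √(81 + 0 + 64 + 4)
  = √149 = 12.2066

12.2066


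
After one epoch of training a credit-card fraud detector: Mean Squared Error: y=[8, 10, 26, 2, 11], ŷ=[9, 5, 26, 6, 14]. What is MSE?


Squared errors: (8-9)²=1, (10-5)²=25, (26-26)²=0, (2-6)²=16, (11-14)²=9
Sum = 51
MSE = 51/5 = 51/5

51/5


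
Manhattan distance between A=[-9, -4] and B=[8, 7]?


d = |-9-8| + |-4-7|
  = 17 + 11
  = 28

28


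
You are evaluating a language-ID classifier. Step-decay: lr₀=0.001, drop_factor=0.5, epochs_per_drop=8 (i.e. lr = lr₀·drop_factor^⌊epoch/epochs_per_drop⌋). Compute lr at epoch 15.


n_drops = ⌊15/8⌋ = 1
lr = 0.001·0.5^1 = 0.001·0.5 = 0.0005

0.0005


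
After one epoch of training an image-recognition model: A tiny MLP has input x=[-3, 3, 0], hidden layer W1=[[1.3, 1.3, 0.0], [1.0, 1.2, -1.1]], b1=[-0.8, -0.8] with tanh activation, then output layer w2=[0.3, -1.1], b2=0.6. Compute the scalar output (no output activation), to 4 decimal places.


z1[0] = (1.3)·(-3) + (1.3)·(3) + (0.0)·(0) - 0.8 = -0.8
z1[1] = (1.0)·(-3) + (1.2)·(3) + (-1.1)·(0) - 0.8 = -0.2
h = tanh(z1) = [-0.664, -0.1974]
output = (0.3)·(-0.664) + (-1.1)·(-0.1974) + 0.6 = 0.6179

0.6179


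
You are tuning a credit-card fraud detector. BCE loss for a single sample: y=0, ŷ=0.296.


BCE = -[y·ln(p) + (1-y)·ln(1-p)]
= -0 - 1·ln(1-0.296)
= -ln(0.704) = 0.351

0.351


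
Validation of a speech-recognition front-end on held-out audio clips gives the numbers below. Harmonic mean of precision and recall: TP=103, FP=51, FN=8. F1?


Precision = 103/154 = 0.6688
Recall = 103/111 = 0.9279
F1 = 2·P·R/(P+R) = 2·TP/(2·TP+FP+FN) = 206/(206+51+8) = 206/265 = 0.7774

0.7774


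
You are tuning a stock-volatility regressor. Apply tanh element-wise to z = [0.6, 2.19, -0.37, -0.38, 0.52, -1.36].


tanh(0.6) = 0.537
tanh(2.19) = 0.9753
tanh(-0.37) = -0.354
tanh(-0.38) = -0.3627
tanh(0.52) = 0.4777
tanh(-1.36) = -0.8764
result = [0.537, 0.9753, -0.354, -0.3627, 0.4777, -0.8764]

[0.537, 0.9753, -0.354, -0.3627, 0.4777, -0.8764]


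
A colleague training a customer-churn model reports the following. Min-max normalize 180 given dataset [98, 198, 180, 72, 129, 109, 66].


min=66, max=198
(180-66)/(198-66) = 114/132 = 0.8636

0.8636


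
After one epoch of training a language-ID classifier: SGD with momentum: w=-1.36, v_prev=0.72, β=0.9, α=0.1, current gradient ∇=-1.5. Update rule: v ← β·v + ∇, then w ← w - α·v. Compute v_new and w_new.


v_new = 0.9·0.72 - 1.5 = 0.648 - 1.5 = -0.852
w_new = -1.36 - 0.1·-0.852 = -1.36 + 0.0852 = -1.2748

v_new=-0.852, w_new=-1.2748


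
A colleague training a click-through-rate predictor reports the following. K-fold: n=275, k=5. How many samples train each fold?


Fold size = 275/5 = 55
Training per fold = 275 - 55 = 220

220


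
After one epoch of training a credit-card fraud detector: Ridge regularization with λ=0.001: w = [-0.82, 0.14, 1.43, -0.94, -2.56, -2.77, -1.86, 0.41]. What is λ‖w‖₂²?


‖w‖₂² = (-0.82)² + (0.14)² + (1.43)² + (-0.94)² + (-2.56)² + (-2.77)² + (-1.86)² + (0.41)²
     = 0.6724 + 0.0196 + 2.0449 + 0.8836 + 6.5536 + 7.6729 + 3.4596 + 0.1681
     = 21.4747
λ·‖w‖₂² = 0.001·21.4747 = 0.021475

0.021475


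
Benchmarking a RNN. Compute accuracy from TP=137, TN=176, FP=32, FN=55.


Accuracy = (TP+TN)/(TP+TN+FP+FN)
= (137+176)/(400)
= 313/400 = 78.25%

78.25%


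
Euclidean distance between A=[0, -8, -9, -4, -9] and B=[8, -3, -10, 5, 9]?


d = √((0-8)² + (-8+ 3)² + (-9+ 10)² + (-4-5)² + (-9-9)²)
  = √(64 + 25 + 1 + 81 + 324)
  = √495 = 22.2486

22.2486


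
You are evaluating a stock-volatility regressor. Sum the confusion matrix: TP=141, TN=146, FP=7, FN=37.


Total = TP + TN + FP + FN
= 141 + 146 + 7 + 37
= 331
(Predicted positive: 148, predicted negative: 183)

331


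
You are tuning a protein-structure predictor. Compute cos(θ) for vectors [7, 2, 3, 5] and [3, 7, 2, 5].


A·B = 7·3 + 2·7 + 3·2 + 5·5 = 66
‖A‖ = √87 = 9.3274, ‖B‖ = √87 = 9.3274
cos = 66/(√87·√87) = 66/√7569 = 0.7586

0.7586


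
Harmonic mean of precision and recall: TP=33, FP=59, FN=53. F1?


Precision = 33/92 = 0.3587
Recall = 33/86 = 0.3837
F1 = 2·P·R/(P+R) = 2·TP/(2·TP+FP+FN) = 66/(66+59+53) = 66/178 = 0.3708

0.3708


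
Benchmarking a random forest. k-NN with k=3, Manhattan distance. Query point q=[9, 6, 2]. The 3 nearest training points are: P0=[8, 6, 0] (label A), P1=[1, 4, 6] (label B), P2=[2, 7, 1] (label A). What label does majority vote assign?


d(q,P0) = 3  (label A)
d(q,P1) = 14  (label B)
d(q,P2) = 9  (label A)
Votes: A=2, B=1
Majority → A

A


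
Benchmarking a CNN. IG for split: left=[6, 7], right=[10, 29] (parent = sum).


Parent = [16, 36], H_parent = 0.8905
H_left = 0.9957 (n=13), H_right = 0.8213 (n=39)
H_children = (13/52)·0.9957 + (39/52)·0.8213 = 0.8649
IG = 0.8905 - 0.8649 = 0.0256

0.0256


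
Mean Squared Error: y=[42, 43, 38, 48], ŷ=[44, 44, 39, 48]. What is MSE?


Squared errors: (42-44)²=4, (43-44)²=1, (38-39)²=1, (48-48)²=0
Sum = 6
MSE = 6/4 = 3/2

3/2


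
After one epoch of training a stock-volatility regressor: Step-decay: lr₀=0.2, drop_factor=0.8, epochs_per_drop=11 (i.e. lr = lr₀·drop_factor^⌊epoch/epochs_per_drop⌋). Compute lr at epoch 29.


n_drops = ⌊29/11⌋ = 2
lr = 0.2·0.8^2 = 0.2·0.64 = 0.128

0.128


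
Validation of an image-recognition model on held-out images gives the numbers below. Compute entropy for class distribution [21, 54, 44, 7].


Probabilities: [21/126, 54/126, 44/126, 7/126] ≈ [0.1667, 0.4286, 0.3492, 0.0556]
H = -((21/126)·log₂(21/126) + (54/126)·log₂(54/126) + (44/126)·log₂(44/126) + (7/126)·log₂(7/126))
  = 1.7164 bits

1.7164 bits


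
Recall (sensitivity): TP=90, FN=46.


Recall = TP/(TP+FN)
= 90/(90+46)
= 90/136 = 66.18%

66.18%


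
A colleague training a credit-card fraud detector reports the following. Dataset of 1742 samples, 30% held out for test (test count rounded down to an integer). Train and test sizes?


Test = ⌊1742·30/100⌋ = 522
Train = 1742 - 522 = 1220

Train: 1220, Test: 522


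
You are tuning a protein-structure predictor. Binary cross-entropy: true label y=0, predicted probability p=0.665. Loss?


BCE = -[y·ln(p) + (1-y)·ln(1-p)]
= -0 - 1·ln(1-0.665)
= -ln(0.335) = 1.0936

1.0936


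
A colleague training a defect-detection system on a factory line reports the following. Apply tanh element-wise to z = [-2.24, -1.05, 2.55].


tanh(-2.24) = -0.9776
tanh(-1.05) = -0.7818
tanh(2.55) = 0.9879
result = [-0.9776, -0.7818, 0.9879]

[-0.9776, -0.7818, 0.9879]


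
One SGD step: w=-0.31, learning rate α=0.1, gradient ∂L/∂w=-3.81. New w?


w_new = w - α·∇
= -0.31 - 0.1·-3.81
= -0.31 + 0.381
= 0.071

0.071


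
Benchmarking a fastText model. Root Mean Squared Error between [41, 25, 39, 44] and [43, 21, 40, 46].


MSE = 25/4 = 6.25
RMSE = √(25/4) = 2.5

2.5


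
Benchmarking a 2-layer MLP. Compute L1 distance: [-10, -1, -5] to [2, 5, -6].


d = |-10-2| + |-1-5| + |-5+ 6|
  = 12 + 6 + 1
  = 19

19


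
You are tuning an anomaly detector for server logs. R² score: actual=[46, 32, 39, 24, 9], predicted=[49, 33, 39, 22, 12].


ȳ = 30
SS_res = Σ(y-ŷ)² = 23
SS_tot = Σ(y-ȳ)² = 818
R² = 1 - SS_res/SS_tot = 1 - 0.0281 = 0.9719

0.9719


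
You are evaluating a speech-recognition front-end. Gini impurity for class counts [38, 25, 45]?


Probabilities: [38/108, 25/108, 45/108] ≈ [0.3519, 0.2315, 0.4167]
Σpᵢ² = (1444 + 625 + 2025)/108² = 4094/11664
Gini = 1 - Σpᵢ² = 1 - 4094/11664 = 0.649

0.649


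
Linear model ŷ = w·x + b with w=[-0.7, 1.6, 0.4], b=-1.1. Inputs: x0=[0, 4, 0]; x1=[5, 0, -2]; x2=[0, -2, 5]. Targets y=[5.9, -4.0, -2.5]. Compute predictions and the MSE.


ŷ0 = (-0.7)·(0) + (1.6)·(4) + (0.4)·(0) - 1.1 = 5.3
ŷ1 = (-0.7)·(5) + (1.6)·(0) + (0.4)·(-2) - 1.1 = -5.4
ŷ2 = (-0.7)·(0) + (1.6)·(-2) + (0.4)·(5) - 1.1 = -2.3
errors² = [0.36, 1.96, 0.04]
MSE = 2.3600/3 = 0.7867

0.7867


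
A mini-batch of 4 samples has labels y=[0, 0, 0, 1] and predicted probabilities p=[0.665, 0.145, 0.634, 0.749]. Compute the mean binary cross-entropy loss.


L[0] = -ln(1-0.665) = -ln(0.335) = 1.0936
L[1] = -ln(1-0.145) = -ln(0.855) = 0.1567
L[2] = -ln(1-0.634) = -ln(0.366) = 1.0051
L[3] = -ln(0.749) = 0.289
mean = (1.0936 + 0.1567 + 1.0051 + 0.289)/4 = 0.6361

0.6361


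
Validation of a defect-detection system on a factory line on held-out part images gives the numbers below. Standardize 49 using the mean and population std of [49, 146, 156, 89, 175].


μ = 123, σ = 46.806
z = (49 - 123)/46.806 = -1.581

-1.581


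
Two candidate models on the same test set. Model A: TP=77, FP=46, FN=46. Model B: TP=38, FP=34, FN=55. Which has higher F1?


Model A: P=77/123=0.626, R=77/123=0.626, F1=2PR/(P+R)=2TP/(2TP+FP+FN)=154/246=0.626
Model B: P=38/72=0.5278, R=38/93=0.4086, F1=2PR/(P+R)=2TP/(2TP+FP+FN)=76/165=0.4606
0.626 > 0.4606 → Model A

Model A


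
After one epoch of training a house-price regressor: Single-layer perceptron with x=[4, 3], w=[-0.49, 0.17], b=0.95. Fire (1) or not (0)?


z = (4)·(-0.49) + (3)·(0.17) + 0.95
  = -0.5
step(z) = 0 (z<0)

0


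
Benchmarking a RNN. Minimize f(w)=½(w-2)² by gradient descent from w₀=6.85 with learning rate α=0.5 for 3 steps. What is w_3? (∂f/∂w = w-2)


step 1: grad = 6.85-2 = 4.85; w = 6.85 - 0.5·(4.85) = 4.425
step 2: grad = 4.425-2 = 2.425; w = 4.425 - 0.5·(2.425) = 3.2125
step 3: grad = 3.2125-2 = 1.2125; w = 3.2125 - 0.5·(1.2125) = 2.60625

2.60625


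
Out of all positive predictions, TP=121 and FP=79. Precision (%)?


Precision = TP/(TP+FP)
= 121/(121+79)
= 121/200 = 60.5%

60.5%


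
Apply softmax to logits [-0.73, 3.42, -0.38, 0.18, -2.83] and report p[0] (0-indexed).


Exponentials: e^-0.73=0.4819, e^3.42=30.5694, e^-0.38=0.6839, e^0.18=1.1972, e^-2.83=0.059
Sum = 32.9914
Softmax = [0.0146, 0.9266, 0.0207, 0.0363, 0.0018]
p[0] = 0.4819/32.9914 = 0.0146

0.0146


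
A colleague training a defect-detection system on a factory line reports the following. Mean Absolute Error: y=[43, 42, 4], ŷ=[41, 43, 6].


Absolute errors: |43-41|=2, |42-43|=1, |4-6|=2
Sum = 5
MAE = 5/3 = 5/3

5/3


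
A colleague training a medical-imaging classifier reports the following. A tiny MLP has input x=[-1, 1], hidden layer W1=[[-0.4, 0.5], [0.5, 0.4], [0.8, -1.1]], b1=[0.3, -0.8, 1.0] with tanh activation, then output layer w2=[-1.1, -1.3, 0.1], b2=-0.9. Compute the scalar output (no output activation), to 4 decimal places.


z1[0] = (-0.4)·(-1) + (0.5)·(1) + 0.3 = 1.2
z1[1] = (0.5)·(-1) + (0.4)·(1) - 0.8 = -0.9
z1[2] = (0.8)·(-1) + (-1.1)·(1) + 1.0 = -0.9
h = tanh(z1) = [0.8337, -0.7163, -0.7163]
output = (-1.1)·(0.8337) + (-1.3)·(-0.7163) + (0.1)·(-0.7163) - 0.9 = -0.9575

-0.9575


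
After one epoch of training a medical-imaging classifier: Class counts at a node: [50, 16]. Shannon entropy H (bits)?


Probabilities: [50/66, 16/66] ≈ [0.7576, 0.2424]
H = -((50/66)·log₂(50/66) + (16/66)·log₂(16/66))
  = 0.799 bits

0.799 bits


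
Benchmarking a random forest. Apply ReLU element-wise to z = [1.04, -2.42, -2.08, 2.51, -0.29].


ReLU(1.04) = max(0, 1.04) = 1.04
ReLU(-2.42) = max(0, -2.42) = 0.0
ReLU(-2.08) = max(0, -2.08) = 0.0
ReLU(2.51) = max(0, 2.51) = 2.51
ReLU(-0.29) = max(0, -0.29) = 0.0
result = [1.04, 0.0, 0.0, 2.51, 0.0]

[1.04, 0.0, 0.0, 2.51, 0.0]


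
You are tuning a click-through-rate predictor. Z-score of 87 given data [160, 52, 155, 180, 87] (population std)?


μ = 126.8, σ = 48.7992
z = (87 - 126.8)/48.7992 = -0.8156

-0.8156


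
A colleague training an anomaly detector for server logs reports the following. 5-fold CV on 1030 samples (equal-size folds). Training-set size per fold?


Fold size = 1030/5 = 206
Training per fold = 1030 - 206 = 824

824


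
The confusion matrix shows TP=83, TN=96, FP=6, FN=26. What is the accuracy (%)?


Accuracy = (TP+TN)/(TP+TN+FP+FN)
= (83+96)/(211)
= 179/211 = 84.83%

84.83%


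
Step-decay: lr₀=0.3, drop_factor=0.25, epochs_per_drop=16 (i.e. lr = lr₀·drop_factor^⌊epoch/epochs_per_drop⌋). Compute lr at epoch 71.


n_drops = ⌊71/16⌋ = 4
lr = 0.3·0.25^4 = 0.3·0.00390625 = 0.001171875

0.001171875


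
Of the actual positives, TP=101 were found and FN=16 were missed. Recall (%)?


Recall = TP/(TP+FN)
= 101/(101+16)
= 101/117 = 86.32%

86.32%


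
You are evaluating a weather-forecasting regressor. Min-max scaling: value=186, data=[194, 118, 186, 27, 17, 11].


min=11, max=194
(186-11)/(194-11) = 175/183 = 0.9563

0.9563


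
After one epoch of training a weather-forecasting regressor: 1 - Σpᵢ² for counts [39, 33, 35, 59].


Probabilities: [39/166, 33/166, 35/166, 59/166] ≈ [0.2349, 0.1988, 0.2108, 0.3554]
Σpᵢ² = (1521 + 1089 + 1225 + 3481)/166² = 7316/27556
Gini = 1 - Σpᵢ² = 1 - 7316/27556 = 0.7345

0.7345


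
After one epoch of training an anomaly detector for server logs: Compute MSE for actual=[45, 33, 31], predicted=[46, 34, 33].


Squared errors: (45-46)²=1, (33-34)²=1, (31-33)²=4
Sum = 6
MSE = 6/3 = 2

2


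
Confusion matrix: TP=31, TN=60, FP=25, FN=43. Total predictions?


Total = TP + TN + FP + FN
= 31 + 60 + 25 + 43
= 159
(Predicted positive: 56, predicted negative: 103)

159


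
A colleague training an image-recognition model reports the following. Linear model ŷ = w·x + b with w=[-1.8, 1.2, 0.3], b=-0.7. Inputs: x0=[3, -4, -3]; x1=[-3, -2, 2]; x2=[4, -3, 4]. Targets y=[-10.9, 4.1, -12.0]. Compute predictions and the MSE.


ŷ0 = (-1.8)·(3) + (1.2)·(-4) + (0.3)·(-3) - 0.7 = -11.8
ŷ1 = (-1.8)·(-3) + (1.2)·(-2) + (0.3)·(2) - 0.7 = 2.9
ŷ2 = (-1.8)·(4) + (1.2)·(-3) + (0.3)·(4) - 0.7 = -10.3
errors² = [0.81, 1.44, 2.89]
MSE = 5.1400/3 = 1.7133

1.7133


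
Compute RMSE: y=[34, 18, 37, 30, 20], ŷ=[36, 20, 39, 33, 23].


MSE = 30/5 = 6
RMSE = √(30/5) = 2.4495

2.4495


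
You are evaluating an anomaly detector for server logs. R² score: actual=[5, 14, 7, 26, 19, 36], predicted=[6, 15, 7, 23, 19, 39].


ȳ = 17.8333
SS_res = Σ(y-ŷ)² = 20
SS_tot = Σ(y-ȳ)² = 694.83
R² = 1 - SS_res/SS_tot = 1 - 0.0288 = 0.9712

0.9712


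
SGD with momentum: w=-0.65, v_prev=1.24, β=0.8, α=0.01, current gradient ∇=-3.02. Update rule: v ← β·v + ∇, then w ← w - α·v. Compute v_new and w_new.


v_new = 0.8·1.24 - 3.02 = 0.992 - 3.02 = -2.028
w_new = -0.65 - 0.01·-2.028 = -0.65 + 0.02028 = -0.62972

v_new=-2.028, w_new=-0.62972


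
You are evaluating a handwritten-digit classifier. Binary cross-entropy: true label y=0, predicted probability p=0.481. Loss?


BCE = -[y·ln(p) + (1-y)·ln(1-p)]
= -0 - 1·ln(1-0.481)
= -ln(0.519) = 0.6559

0.6559


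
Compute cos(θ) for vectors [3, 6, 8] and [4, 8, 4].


A·B = 3·4 + 6·8 + 8·4 = 92
‖A‖ = √109 = 10.4403, ‖B‖ = √96 = 9.798
cos = 92/(√109·√96) = 92/√10464 = 0.8994

0.8994


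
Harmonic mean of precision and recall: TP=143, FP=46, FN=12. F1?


Precision = 143/189 = 0.7566
Recall = 143/155 = 0.9226
F1 = 2·P·R/(P+R) = 2·TP/(2·TP+FP+FN) = 286/(286+46+12) = 286/344 = 0.8314

0.8314


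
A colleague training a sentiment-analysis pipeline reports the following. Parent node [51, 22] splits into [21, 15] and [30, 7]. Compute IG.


Parent = [51, 22], H_parent = 0.883
H_left = 0.9799 (n=36), H_right = 0.6998 (n=37)
H_children = (36/73)·0.9799 + (37/73)·0.6998 = 0.8379
IG = 0.883 - 0.8379 = 0.0451

0.0451


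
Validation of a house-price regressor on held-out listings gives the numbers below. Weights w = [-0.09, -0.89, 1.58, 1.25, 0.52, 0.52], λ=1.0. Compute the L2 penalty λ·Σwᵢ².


‖w‖₂² = (-0.09)² + (-0.89)² + (1.58)² + (1.25)² + (0.52)² + (0.52)²
     = 0.0081 + 0.7921 + 2.4964 + 1.5625 + 0.2704 + 0.2704
     = 5.3999
λ·‖w‖₂² = 1.0·5.3999 = 5.3999

5.3999


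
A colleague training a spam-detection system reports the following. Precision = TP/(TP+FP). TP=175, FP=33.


Precision = TP/(TP+FP)
= 175/(175+33)
= 175/208 = 84.13%

84.13%


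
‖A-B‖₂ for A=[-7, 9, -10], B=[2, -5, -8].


d = √((-7-2)² + (9+ 5)² + (-10+ 8)²)
  = √(81 + 196 + 4)
  = √281 = 16.7631

16.7631


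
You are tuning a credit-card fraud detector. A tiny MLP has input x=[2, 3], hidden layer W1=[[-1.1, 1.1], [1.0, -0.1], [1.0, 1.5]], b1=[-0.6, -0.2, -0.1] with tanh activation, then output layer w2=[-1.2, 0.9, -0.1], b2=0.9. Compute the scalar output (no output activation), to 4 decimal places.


z1[0] = (-1.1)·(2) + (1.1)·(3) - 0.6 = 0.5
z1[1] = (1.0)·(2) + (-0.1)·(3) - 0.2 = 1.5
z1[2] = (1.0)·(2) + (1.5)·(3) - 0.1 = 6.4
h = tanh(z1) = [0.4621, 0.9051, 1.0]
output = (-1.2)·(0.4621) + (0.9)·(0.9051) + (-0.1)·(1.0) + 0.9 = 1.0601

1.0601


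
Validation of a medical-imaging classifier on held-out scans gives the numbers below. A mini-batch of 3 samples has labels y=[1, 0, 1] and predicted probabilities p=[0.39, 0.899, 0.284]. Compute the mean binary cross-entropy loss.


L[0] = -ln(0.39) = 0.9416
L[1] = -ln(1-0.899) = -ln(0.101) = 2.2926
L[2] = -ln(0.284) = 1.2588
mean = (0.9416 + 2.2926 + 1.2588)/3 = 1.4977

1.4977


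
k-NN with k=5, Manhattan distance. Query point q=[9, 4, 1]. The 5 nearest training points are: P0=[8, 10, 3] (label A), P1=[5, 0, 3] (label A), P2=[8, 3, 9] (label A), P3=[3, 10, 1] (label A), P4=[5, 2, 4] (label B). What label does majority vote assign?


d(q,P0) = 9  (label A)
d(q,P1) = 10  (label A)
d(q,P2) = 10  (label A)
d(q,P3) = 12  (label A)
d(q,P4) = 9  (label B)
Votes: A=4, B=1
Majority → A

A


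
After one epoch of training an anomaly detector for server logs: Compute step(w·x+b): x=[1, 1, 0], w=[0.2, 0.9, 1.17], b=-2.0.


z = (1)·(0.2) + (1)·(0.9) + (0)·(1.17) - 2.0
  = -0.9
step(z) = 0 (z<0)

0


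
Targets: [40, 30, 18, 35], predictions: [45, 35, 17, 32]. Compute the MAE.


Absolute errors: |40-45|=5, |30-35|=5, |18-17|=1, |35-32|=3
Sum = 14
MAE = 14/4 = 7/2

7/2


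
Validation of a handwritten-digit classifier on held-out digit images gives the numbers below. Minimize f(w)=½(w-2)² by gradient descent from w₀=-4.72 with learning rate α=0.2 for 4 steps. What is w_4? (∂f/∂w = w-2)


step 1: grad = -4.72-2 = -6.72; w = -4.72 - 0.2·(-6.72) = -3.376
step 2: grad = -3.376-2 = -5.376; w = -3.376 - 0.2·(-5.376) = -2.3008
step 3: grad = -2.3008-2 = -4.3008; w = -2.3008 - 0.2·(-4.3008) = -1.44064
step 4: grad = -1.44064-2 = -3.44064; w = -1.44064 - 0.2·(-3.44064) = -0.752512

-0.752512


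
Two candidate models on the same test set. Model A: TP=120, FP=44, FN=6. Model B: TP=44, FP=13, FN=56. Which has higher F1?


Model A: P=120/164=0.7317, R=120/126=0.9524, F1=2PR/(P+R)=2TP/(2TP+FP+FN)=240/290=0.8276
Model B: P=44/57=0.7719, R=44/100=0.44, F1=2PR/(P+R)=2TP/(2TP+FP+FN)=88/157=0.5605
0.8276 > 0.5605 → Model A

Model A


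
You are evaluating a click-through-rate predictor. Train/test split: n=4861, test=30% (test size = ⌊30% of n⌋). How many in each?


Test = ⌊4861·30/100⌋ = 1458
Train = 4861 - 1458 = 3403

Train: 3403, Test: 1458


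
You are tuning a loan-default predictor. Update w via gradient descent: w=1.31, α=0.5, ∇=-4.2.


w_new = w - α·∇
= 1.31 - 0.5·-4.2
= 1.31 + 2.1
= 3.41

3.41


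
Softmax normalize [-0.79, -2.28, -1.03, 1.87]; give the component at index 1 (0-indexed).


Exponentials: e^-0.79=0.4538, e^-2.28=0.1023, e^-1.03=0.357, e^1.87=6.4883
Sum = 7.4014
Softmax = [0.0613, 0.0138, 0.0482, 0.8766]
p[1] = 0.1023/7.4014 = 0.0138

0.0138


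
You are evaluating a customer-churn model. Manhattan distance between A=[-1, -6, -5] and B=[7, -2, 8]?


d = |-1-7| + |-6+ 2| + |-5-8|
  = 8 + 4 + 13
  = 25

25


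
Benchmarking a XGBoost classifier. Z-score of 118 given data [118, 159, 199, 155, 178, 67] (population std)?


μ = 146, σ = 43.0271
z = (118 - 146)/43.0271 = -0.6508

-0.6508


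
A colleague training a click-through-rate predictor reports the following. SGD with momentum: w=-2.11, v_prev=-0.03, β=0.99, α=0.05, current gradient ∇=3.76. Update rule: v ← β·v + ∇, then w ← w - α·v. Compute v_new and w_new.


v_new = 0.99·-0.03 + 3.76 = -0.0297 + 3.76 = 3.7303
w_new = -2.11 - 0.05·3.7303 = -2.11 - 0.186515 = -2.296515

v_new=3.7303, w_new=-2.296515


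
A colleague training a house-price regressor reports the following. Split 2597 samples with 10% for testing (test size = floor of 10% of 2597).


Test = ⌊2597·10/100⌋ = 259
Train = 2597 - 259 = 2338

Train: 2338, Test: 259


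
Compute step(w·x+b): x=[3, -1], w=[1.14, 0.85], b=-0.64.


z = (3)·(1.14) + (-1)·(0.85) - 0.64
  = 1.93
step(z) = 1 (z≥0)

1


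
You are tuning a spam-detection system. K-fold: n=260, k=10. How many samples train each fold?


Fold size = 260/10 = 26
Training per fold = 260 - 26 = 234

234


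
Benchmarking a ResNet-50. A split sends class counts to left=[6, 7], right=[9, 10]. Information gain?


Parent = [15, 17], H_parent = 0.9972
H_left = 0.9957 (n=13), H_right = 0.998 (n=19)
H_children = (13/32)·0.9957 + (19/32)·0.998 = 0.9971
IG = 0.9972 - 0.9971 = 0.0001

0.0001


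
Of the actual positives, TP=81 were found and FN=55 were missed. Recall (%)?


Recall = TP/(TP+FN)
= 81/(81+55)
= 81/136 = 59.56%

59.56%


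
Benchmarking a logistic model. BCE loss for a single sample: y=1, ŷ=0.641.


BCE = -[y·ln(p) + (1-y)·ln(1-p)]
= -1·ln(0.641) - 0
= -ln(0.641) = 0.4447

0.4447


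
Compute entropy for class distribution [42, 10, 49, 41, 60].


Probabilities: [42/202, 10/202, 49/202, 41/202, 60/202] ≈ [0.2079, 0.0495, 0.2426, 0.203, 0.297]
H = -((42/202)·log₂(42/202) + (10/202)·log₂(10/202) + (49/202)·log₂(49/202) + (41/202)·log₂(41/202) + (60/202)·log₂(60/202))
  = 2.1687 bits

2.1687 bits


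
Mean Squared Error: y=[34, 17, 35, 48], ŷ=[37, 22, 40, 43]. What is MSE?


Squared errors: (34-37)²=9, (17-22)²=25, (35-40)²=25, (48-43)²=25
Sum = 84
MSE = 84/4 = 21

21


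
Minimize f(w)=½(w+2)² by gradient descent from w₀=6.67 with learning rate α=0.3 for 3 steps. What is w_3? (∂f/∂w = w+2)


step 1: grad = 6.67+2 = 8.67; w = 6.67 - 0.3·(8.67) = 4.069
step 2: grad = 4.069+2 = 6.069; w = 4.069 - 0.3·(6.069) = 2.2483
step 3: grad = 2.2483+2 = 4.2483; w = 2.2483 - 0.3·(4.2483) = 0.97381

0.97381


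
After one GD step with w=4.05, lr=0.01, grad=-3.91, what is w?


w_new = w - α·∇
= 4.05 - 0.01·-3.91
= 4.05 + 0.0391
= 4.0891

4.0891


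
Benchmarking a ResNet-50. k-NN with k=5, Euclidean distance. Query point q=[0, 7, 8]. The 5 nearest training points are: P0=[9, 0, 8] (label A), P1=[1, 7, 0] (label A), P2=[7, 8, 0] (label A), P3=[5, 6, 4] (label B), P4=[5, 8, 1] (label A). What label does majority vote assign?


d(q,P0) = 11.4018  (label A)
d(q,P1) = 8.0623  (label A)
d(q,P2) = 10.6771  (label A)
d(q,P3) = 6.4807  (label B)
d(q,P4) = 8.6603  (label A)
Votes: A=4, B=1
Majority → A

A


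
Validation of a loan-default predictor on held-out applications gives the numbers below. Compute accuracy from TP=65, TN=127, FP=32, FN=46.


Accuracy = (TP+TN)/(TP+TN+FP+FN)
= (65+127)/(270)
= 192/270 = 71.11%

71.11%


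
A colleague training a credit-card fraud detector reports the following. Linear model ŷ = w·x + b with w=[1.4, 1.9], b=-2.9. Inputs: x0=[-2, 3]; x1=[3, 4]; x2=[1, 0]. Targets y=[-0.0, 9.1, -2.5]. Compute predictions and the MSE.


ŷ0 = (1.4)·(-2) + (1.9)·(3) - 2.9 = -0.0
ŷ1 = (1.4)·(3) + (1.9)·(4) - 2.9 = 8.9
ŷ2 = (1.4)·(1) + (1.9)·(0) - 2.9 = -1.5
errors² = [0.0, 0.04, 1.0]
MSE = 1.0400/3 = 0.3467

0.3467


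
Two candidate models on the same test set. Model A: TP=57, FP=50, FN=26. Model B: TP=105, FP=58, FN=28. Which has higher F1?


Model A: P=57/107=0.5327, R=57/83=0.6867, F1=2PR/(P+R)=2TP/(2TP+FP+FN)=114/190=0.6
Model B: P=105/163=0.6442, R=105/133=0.7895, F1=2PR/(P+R)=2TP/(2TP+FP+FN)=210/296=0.7095
0.6 < 0.7095 → Model B

Model B


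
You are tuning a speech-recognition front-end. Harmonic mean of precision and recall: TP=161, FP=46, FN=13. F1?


Precision = 161/207 = 0.7778
Recall = 161/174 = 0.9253
F1 = 2·P·R/(P+R) = 2·TP/(2·TP+FP+FN) = 322/(322+46+13) = 322/381 = 0.8451

0.8451


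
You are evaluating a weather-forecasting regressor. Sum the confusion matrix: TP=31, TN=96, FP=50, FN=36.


Total = TP + TN + FP + FN
= 31 + 96 + 50 + 36
= 213
(Predicted positive: 81, predicted negative: 132)

213


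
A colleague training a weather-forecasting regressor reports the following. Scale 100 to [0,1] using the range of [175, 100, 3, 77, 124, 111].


min=3, max=175
(100-3)/(175-3) = 97/172 = 0.564

0.564


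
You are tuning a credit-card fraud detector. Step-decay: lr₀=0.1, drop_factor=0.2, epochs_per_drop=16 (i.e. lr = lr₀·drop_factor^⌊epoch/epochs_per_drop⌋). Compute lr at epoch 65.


n_drops = ⌊65/16⌋ = 4
lr = 0.1·0.2^4 = 0.1·0.0016 = 0.00016

0.00016


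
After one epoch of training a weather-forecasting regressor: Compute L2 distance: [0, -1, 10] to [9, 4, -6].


d = √((0-9)² + (-1-4)² + (10+ 6)²)
  = √(81 + 25 + 256)
  = √362 = 19.0263

19.0263


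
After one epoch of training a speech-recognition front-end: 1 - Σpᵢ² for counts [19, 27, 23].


Probabilities: [19/69, 27/69, 23/69] ≈ [0.2754, 0.3913, 0.3333]
Σpᵢ² = (361 + 729 + 529)/69² = 1619/4761
Gini = 1 - Σpᵢ² = 1 - 1619/4761 = 0.6599

0.6599


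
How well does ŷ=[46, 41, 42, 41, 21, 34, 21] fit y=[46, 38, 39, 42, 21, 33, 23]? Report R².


ȳ = 34.5714
SS_res = Σ(y-ŷ)² = 24
SS_tot = Σ(y-ȳ)² = 537.71
R² = 1 - SS_res/SS_tot = 1 - 0.0446 = 0.9554

0.9554


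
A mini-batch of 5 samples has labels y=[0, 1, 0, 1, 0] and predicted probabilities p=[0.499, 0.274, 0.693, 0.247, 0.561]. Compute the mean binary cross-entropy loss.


L[0] = -ln(1-0.499) = -ln(0.501) = 0.6911
L[1] = -ln(0.274) = 1.2946
L[2] = -ln(1-0.693) = -ln(0.307) = 1.1809
L[3] = -ln(0.247) = 1.3984
L[4] = -ln(1-0.561) = -ln(0.439) = 0.8233
mean = (0.6911 + 1.2946 + 1.1809 + 1.3984 + 0.8233)/5 = 1.0777

1.0777


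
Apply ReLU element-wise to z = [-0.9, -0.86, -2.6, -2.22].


ReLU(-0.9) = max(0, -0.9) = 0.0
ReLU(-0.86) = max(0, -0.86) = 0.0
ReLU(-2.6) = max(0, -2.6) = 0.0
ReLU(-2.22) = max(0, -2.22) = 0.0
result = [0.0, 0.0, 0.0, 0.0]

[0.0, 0.0, 0.0, 0.0]


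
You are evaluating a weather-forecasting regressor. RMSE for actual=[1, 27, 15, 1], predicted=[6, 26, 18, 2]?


MSE = 36/4 = 9
RMSE = √(36/4) = 3.0

3.0


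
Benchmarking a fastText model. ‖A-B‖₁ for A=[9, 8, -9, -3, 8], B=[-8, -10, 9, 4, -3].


d = |9+ 8| + |8+ 10| + |-9-9| + |-3-4| + |8+ 3|
  = 17 + 18 + 18 + 7 + 11
  = 71

71


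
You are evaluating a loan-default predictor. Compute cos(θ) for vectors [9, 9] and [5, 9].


A·B = 9·5 + 9·9 = 126
‖A‖ = √162 = 12.7279, ‖B‖ = √106 = 10.2956
cos = 126/(√162·√106) = 126/√17172 = 0.9615

0.9615


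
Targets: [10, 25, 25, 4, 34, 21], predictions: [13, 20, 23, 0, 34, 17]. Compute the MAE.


Absolute errors: |10-13|=3, |25-20|=5, |25-23|=2, |4-0|=4, |34-34|=0, |21-17|=4
Sum = 18
MAE = 18/6 = 3

3


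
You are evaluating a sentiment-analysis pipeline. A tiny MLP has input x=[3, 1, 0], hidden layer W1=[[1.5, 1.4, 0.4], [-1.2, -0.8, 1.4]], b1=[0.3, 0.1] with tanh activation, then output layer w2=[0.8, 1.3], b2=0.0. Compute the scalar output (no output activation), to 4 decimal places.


z1[0] = (1.5)·(3) + (1.4)·(1) + (0.4)·(0) + 0.3 = 6.2
z1[1] = (-1.2)·(3) + (-0.8)·(1) + (1.4)·(0) + 0.1 = -4.3
h = tanh(z1) = [1.0, -0.9996]
output = (0.8)·(1.0) + (1.3)·(-0.9996) + 0.0 = -0.4995

-0.4995


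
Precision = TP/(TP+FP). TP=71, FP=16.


Precision = TP/(TP+FP)
= 71/(71+16)
= 71/87 = 81.61%

81.61%


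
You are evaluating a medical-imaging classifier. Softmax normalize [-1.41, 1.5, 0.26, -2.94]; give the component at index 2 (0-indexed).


Exponentials: e^-1.41=0.2441, e^1.5=4.4817, e^0.26=1.2969, e^-2.94=0.0529
Sum = 6.0756
Softmax = [0.0402, 0.7377, 0.2135, 0.0087]
p[2] = 1.2969/6.0756 = 0.2135

0.2135


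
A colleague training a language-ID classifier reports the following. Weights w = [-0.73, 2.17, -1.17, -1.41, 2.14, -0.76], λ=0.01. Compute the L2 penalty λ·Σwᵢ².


‖w‖₂² = (-0.73)² + (2.17)² + (-1.17)² + (-1.41)² + (2.14)² + (-0.76)²
     = 0.5329 + 4.7089 + 1.3689 + 1.9881 + 4.5796 + 0.5776
     = 13.756
λ·‖w‖₂² = 0.01·13.756 = 0.13756

0.13756


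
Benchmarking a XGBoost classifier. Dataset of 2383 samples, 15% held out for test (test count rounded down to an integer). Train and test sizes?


Test = ⌊2383·15/100⌋ = 357
Train = 2383 - 357 = 2026

Train: 2026, Test: 357


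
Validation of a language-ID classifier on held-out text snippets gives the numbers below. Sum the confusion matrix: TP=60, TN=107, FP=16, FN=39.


Total = TP + TN + FP + FN
= 60 + 107 + 16 + 39
= 222
(Predicted positive: 76, predicted negative: 146)

222


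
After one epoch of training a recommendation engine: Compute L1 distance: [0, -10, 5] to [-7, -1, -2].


d = |0+ 7| + |-10+ 1| + |5+ 2|
  = 7 + 9 + 7
  = 23

23
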